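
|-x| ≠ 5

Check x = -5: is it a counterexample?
Substitute x = -5 into the relation:
x = -5: LHS = |-(-5)| = |5| = 5; 5 ≠ 5 — FAILS

Since the claim fails at x = -5, this value is a counterexample.

Answer: Yes, x = -5 is a counterexample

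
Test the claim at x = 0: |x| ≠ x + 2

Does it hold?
x = 0: LHS = |0| = 0, RHS = 0 + 2 = 2; 0 ≠ 2 — holds

The relation is satisfied at x = 0.

Answer: Yes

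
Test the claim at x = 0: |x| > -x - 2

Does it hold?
x = 0: LHS = |0| = 0, RHS = -0 - 2 = -2; 0 > -2 — holds

The relation is satisfied at x = 0.

Answer: Yes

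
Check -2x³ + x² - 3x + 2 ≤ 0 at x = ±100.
x = 100: LHS = -2·100³ + 100² - 3·100 + 2 = -1990298; -1990298 ≤ 0 — holds
x = -100: LHS = -2·(-100)³ + (-100)² - 3·(-100) + 2 = 2010302; 2010302 ≤ 0 — FAILS

Answer: Partially: holds for x = 100, fails for x = -100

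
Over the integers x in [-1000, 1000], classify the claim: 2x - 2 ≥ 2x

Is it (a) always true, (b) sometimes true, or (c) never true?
Over all integers in [-1000, 1000], LHS − RHS is largest at x = 0, where it equals -2:
x = 0: LHS = 2·0 - 2 = -2, RHS = 2·0 = 0; -2 ≥ 0 — FAILS
At the ends of the range:
x = -1000: LHS = 2·(-1000) - 2 = -2002, RHS = 2·(-1000) = -2000; -2002 ≥ -2000 — FAILS
x = 1000: LHS = 2·1000 - 2 = 1998, RHS = 2·1000 = 2000; 1998 ≥ 2000 — FAILS
Hence LHS − RHS is never zero or positive, i.e. LHS < RHS throughout, so the claimed relation (≥) fails for every integer in [-1000, 1000].

No integer in the range satisfies it.

Answer: Never true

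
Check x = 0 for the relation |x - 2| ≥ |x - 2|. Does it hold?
x = 0: LHS = |0 - 2| = |-2| = 2, RHS = |0 - 2| = |-2| = 2; 2 ≥ 2 — holds

The relation is satisfied at x = 0.

Answer: Yes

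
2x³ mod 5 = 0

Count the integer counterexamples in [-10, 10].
Counterexamples in [-10, 10]: {-9, -8, -7, -6, -4, -3, -2, -1, 1, 2, 3, 4, 6, 7, 8, 9}.

Counting them gives 16 values.

Answer: 16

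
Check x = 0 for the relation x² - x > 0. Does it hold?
x = 0: LHS = 0² - 0 = 0; 0 > 0 — FAILS

The relation fails at x = 0, so x = 0 is a counterexample.

Answer: No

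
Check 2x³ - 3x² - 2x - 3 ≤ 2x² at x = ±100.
x = 100: LHS = 2·100³ - 3·100² - 2·100 - 3 = 1969797, RHS = 2·100² = 20000; 1969797 ≤ 20000 — FAILS
x = -100: LHS = 2·(-100)³ - 3·(-100)² - 2·(-100) - 3 = -2029803, RHS = 2·(-100)² = 20000; -2029803 ≤ 20000 — holds

Answer: Partially: fails for x = 100, holds for x = -100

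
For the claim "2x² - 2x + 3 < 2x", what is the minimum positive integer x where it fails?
Testing positive integers:
x = 1: LHS = 2·1² - 2·1 + 3 = 3, RHS = 2·1 = 2; 3 < 2 — FAILS  ← smallest positive counterexample

Answer: x = 1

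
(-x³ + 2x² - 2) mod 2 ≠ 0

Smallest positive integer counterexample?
Testing positive integers:
x = 1: LHS = (-1³ + 2·1² - 2) mod 2 = (-1) mod 2 = 1; 1 ≠ 0 — holds
x = 2: LHS = (-2³ + 2·2² - 2) mod 2 = (-2) mod 2 = 0; 0 ≠ 0 — FAILS  ← smallest positive counterexample

Answer: x = 2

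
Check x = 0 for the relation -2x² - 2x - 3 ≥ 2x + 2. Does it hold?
x = 0: LHS = -2·0² - 2·0 - 3 = -3, RHS = 2·0 + 2 = 2; -3 ≥ 2 — FAILS

The relation fails at x = 0, so x = 0 is a counterexample.

Answer: No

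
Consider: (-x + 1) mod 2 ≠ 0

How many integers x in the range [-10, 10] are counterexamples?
Counterexamples in [-10, 10]: {-9, -7, -5, -3, -1, 1, 3, 5, 7, 9}.

Counting them gives 10 values.

Answer: 10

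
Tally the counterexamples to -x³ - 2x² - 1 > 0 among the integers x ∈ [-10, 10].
Counterexamples in [-10, 10]: {-2, -1, 0, 1, 2, 3, 4, 5, 6, 7, 8, 9, 10}.

Counting them gives 13 values.

Answer: 13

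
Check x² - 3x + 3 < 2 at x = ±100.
x = 100: LHS = 100² - 3·100 + 3 = 9703; 9703 < 2 — FAILS
x = -100: LHS = (-100)² - 3·(-100) + 3 = 10303; 10303 < 2 — FAILS

Answer: No, fails for both x = 100 and x = -100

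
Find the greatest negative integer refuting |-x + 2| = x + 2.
Testing negative integers from -1 downward:
x = -1: LHS = |-(-1) + 2| = |3| = 3, RHS = (-1) + 2 = 1; 3 = 1 — FAILS  ← closest negative counterexample to 0

Answer: x = -1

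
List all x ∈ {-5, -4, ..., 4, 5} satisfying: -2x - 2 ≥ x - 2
Holds for: {-5, -4, -3, -2, -1, 0}
Fails for: {1, 2, 3, 4, 5}

Answer: {-5, -4, -3, -2, -1, 0}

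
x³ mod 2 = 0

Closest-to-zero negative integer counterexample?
Testing negative integers from -1 downward:
x = -1: LHS = ((-1)³) mod 2 = (-1) mod 2 = 1; 1 = 0 — FAILS  ← closest negative counterexample to 0

Answer: x = -1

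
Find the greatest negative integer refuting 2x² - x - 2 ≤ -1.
Testing negative integers from -1 downward:
x = -1: LHS = 2·(-1)² - (-1) - 2 = 1; 1 ≤ -1 — FAILS  ← closest negative counterexample to 0

Answer: x = -1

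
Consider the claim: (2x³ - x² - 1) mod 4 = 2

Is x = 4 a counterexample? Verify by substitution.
Substitute x = 4 into the relation:
x = 4: LHS = (2·4³ - 4² - 1) mod 4 = 111 mod 4 = 3; 3 = 2 — FAILS

Since the claim fails at x = 4, this value is a counterexample.

Answer: Yes, x = 4 is a counterexample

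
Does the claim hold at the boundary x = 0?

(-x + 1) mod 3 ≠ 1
x = 0: LHS = (-0 + 1) mod 3 = 1 mod 3 = 1; 1 ≠ 1 — FAILS

The relation fails at x = 0, so x = 0 is a counterexample.

Answer: No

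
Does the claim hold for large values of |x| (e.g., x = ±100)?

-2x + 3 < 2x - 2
x = 100: LHS = -2·100 + 3 = -197, RHS = 2·100 - 2 = 198; -197 < 198 — holds
x = -100: LHS = -2·(-100) + 3 = 203, RHS = 2·(-100) - 2 = -202; 203 < -202 — FAILS

Answer: Partially: holds for x = 100, fails for x = -100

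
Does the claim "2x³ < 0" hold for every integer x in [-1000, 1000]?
The claim fails at x = 0:
x = 0: LHS = 2·0³ = 0; 0 < 0 — FAILS

Because a single integer refutes it, the statement is false.

Answer: False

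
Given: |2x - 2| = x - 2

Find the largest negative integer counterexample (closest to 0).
Testing negative integers from -1 downward:
x = -1: LHS = |2·(-1) - 2| = |-4| = 4, RHS = (-1) - 2 = -3; 4 = -3 — FAILS  ← closest negative counterexample to 0

Answer: x = -1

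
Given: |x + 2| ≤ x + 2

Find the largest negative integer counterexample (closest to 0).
Testing negative integers from -1 downward:
x = -1: LHS = |(-1) + 2| = |1| = 1, RHS = (-1) + 2 = 1; 1 ≤ 1 — holds
x = -2: LHS = |(-2) + 2| = |0| = 0, RHS = (-2) + 2 = 0; 0 ≤ 0 — holds
x = -3: LHS = |(-3) + 2| = |-1| = 1, RHS = (-3) + 2 = -1; 1 ≤ -1 — FAILS  ← closest negative counterexample to 0

Answer: x = -3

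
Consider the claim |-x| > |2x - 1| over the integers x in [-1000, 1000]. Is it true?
The claim fails at x = 0:
x = 0: LHS = |-0| = |0| = 0, RHS = |2·0 - 1| = |-1| = 1; 0 > 1 — FAILS

Because a single integer refutes it, the statement is false.

Answer: False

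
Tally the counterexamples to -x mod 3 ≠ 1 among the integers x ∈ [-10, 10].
Counterexamples in [-10, 10]: {-10, -7, -4, -1, 2, 5, 8}.

Counting them gives 7 values.

Answer: 7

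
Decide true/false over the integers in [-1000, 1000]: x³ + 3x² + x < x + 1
The claim fails at x = 1:
x = 1: LHS = 1³ + 3·1² + 1 = 5, RHS = 1 + 1 = 2; 5 < 2 — FAILS

Because a single integer refutes it, the statement is false.

Answer: False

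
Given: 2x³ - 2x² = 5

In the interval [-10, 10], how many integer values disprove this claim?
Counterexamples in [-10, 10]: {-10, -9, -8, -7, -6, -5, -4, -3, -2, -1, 0, 1, 2, 3, 4, 5, 6, 7, 8, 9, 10}.

Counting them gives 21 values.

Answer: 21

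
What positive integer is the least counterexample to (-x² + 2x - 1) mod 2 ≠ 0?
Testing positive integers:
x = 1: LHS = (-1² + 2·1 - 1) mod 2 = 0 mod 2 = 0; 0 ≠ 0 — FAILS  ← smallest positive counterexample

Answer: x = 1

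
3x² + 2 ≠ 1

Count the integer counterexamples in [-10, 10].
Over all integers in [-10, 10], LHS − RHS is always positive; it is smallest at x = 0, where it equals 1:
x = 0: LHS = 3·0² + 2 = 2; 2 ≠ 1 — holds
At the ends of the range:
x = -10: LHS = 3·(-10)² + 2 = 302; 302 ≠ 1 — holds
x = 10: LHS = 3·10² + 2 = 302; 302 ≠ 1 — holds
Hence LHS − RHS is never 0, i.e. the two sides are never equal, so the relation holds for every integer in [-10, 10].

No counterexample appears in that range.

Answer: 0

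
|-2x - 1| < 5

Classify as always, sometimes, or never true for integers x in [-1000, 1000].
Holds at x = 0: LHS = |-2·0 - 1| = |-1| = 1; 1 < 5 — holds
Fails at x = 2: LHS = |-2·2 - 1| = |-5| = 5; 5 < 5 — FAILS
It is satisfied by some integers in the range but not all.

Answer: Sometimes true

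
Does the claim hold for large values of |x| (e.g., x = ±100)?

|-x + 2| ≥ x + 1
x = 100: LHS = |-100 + 2| = |-98| = 98, RHS = 100 + 1 = 101; 98 ≥ 101 — FAILS
x = -100: LHS = |-(-100) + 2| = |102| = 102, RHS = (-100) + 1 = -99; 102 ≥ -99 — holds

Answer: Partially: fails for x = 100, holds for x = -100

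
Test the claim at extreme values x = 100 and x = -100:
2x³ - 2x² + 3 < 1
x = 100: LHS = 2·100³ - 2·100² + 3 = 1980003; 1980003 < 1 — FAILS
x = -100: LHS = 2·(-100)³ - 2·(-100)² + 3 = -2019997; -2019997 < 1 — holds

Answer: Partially: fails for x = 100, holds for x = -100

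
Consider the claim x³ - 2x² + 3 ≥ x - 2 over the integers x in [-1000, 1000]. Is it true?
The claim fails at x = -2:
x = -2: LHS = (-2)³ - 2·(-2)² + 3 = -13, RHS = (-2) - 2 = -4; -13 ≥ -4 — FAILS

Because a single integer refutes it, the statement is false.

Answer: False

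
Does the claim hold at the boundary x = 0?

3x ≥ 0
x = 0: LHS = 3·0 = 0; 0 ≥ 0 — holds

The relation is satisfied at x = 0.

Answer: Yes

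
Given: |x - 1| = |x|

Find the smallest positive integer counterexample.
Testing positive integers:
x = 1: LHS = |1 - 1| = |0| = 0, RHS = |1| = 1; 0 = 1 — FAILS  ← smallest positive counterexample

Answer: x = 1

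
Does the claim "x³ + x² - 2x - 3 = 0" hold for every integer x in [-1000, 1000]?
The claim fails at x = 0:
x = 0: LHS = 0³ + 0² - 2·0 - 3 = -3; -3 = 0 — FAILS

Because a single integer refutes it, the statement is false.

Answer: False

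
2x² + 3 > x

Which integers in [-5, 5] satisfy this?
Over all integers in [-5, 5], LHS − RHS is smallest at x = 0, where it equals 3:
x = 0: LHS = 2·0² + 3 = 3; 3 > 0 — holds
At the ends of the range:
x = -5: LHS = 2·(-5)² + 3 = 53; 53 > -5 — holds
x = 5: LHS = 2·5² + 3 = 53; 53 > 5 — holds
Hence LHS − RHS is never zero or negative, i.e. LHS > RHS throughout, so the relation holds for every integer in [-5, 5].

Answer: All integers in [-5, 5]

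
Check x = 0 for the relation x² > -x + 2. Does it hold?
x = 0: LHS = 0² = 0, RHS = -0 + 2 = 2; 0 > 2 — FAILS

The relation fails at x = 0, so x = 0 is a counterexample.

Answer: No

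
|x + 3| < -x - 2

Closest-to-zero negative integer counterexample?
Testing negative integers from -1 downward:
x = -1: LHS = |(-1) + 3| = |2| = 2, RHS = -(-1) - 2 = -1; 2 < -1 — FAILS  ← closest negative counterexample to 0

Answer: x = -1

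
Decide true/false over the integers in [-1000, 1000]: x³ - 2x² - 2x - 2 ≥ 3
The claim fails at x = 0:
x = 0: LHS = 0³ - 2·0² - 2·0 - 2 = -2; -2 ≥ 3 — FAILS

Because a single integer refutes it, the statement is false.

Answer: False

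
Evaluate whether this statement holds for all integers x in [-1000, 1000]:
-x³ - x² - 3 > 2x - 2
The claim fails at x = 0:
x = 0: LHS = -0³ - 0² - 3 = -3, RHS = 2·0 - 2 = -2; -3 > -2 — FAILS

Because a single integer refutes it, the statement is false.

Answer: False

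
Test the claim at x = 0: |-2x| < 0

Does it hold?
x = 0: LHS = |-2·0| = |0| = 0; 0 < 0 — FAILS

The relation fails at x = 0, so x = 0 is a counterexample.

Answer: No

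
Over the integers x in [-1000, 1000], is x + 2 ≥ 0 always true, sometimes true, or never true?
Holds at x = 0: LHS = 0 + 2 = 2; 2 ≥ 0 — holds
Fails at x = -3: LHS = (-3) + 2 = -1; -1 ≥ 0 — FAILS
It is satisfied by some integers in the range but not all.

Answer: Sometimes true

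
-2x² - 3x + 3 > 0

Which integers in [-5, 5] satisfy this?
Holds for: {-2, -1, 0}
Fails for: {-5, -4, -3, 1, 2, 3, 4, 5}

Answer: {-2, -1, 0}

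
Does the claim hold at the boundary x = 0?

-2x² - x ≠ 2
x = 0: LHS = -2·0² - 0 = 0; 0 ≠ 2 — holds

The relation is satisfied at x = 0.

Answer: Yes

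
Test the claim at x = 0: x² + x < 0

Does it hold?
x = 0: LHS = 0² + 0 = 0; 0 < 0 — FAILS

The relation fails at x = 0, so x = 0 is a counterexample.

Answer: No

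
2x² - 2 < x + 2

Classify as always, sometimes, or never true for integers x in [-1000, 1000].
Holds at x = 0: LHS = 2·0² - 2 = -2, RHS = 0 + 2 = 2; -2 < 2 — holds
Fails at x = 2: LHS = 2·2² - 2 = 6, RHS = 2 + 2 = 4; 6 < 4 — FAILS
It is satisfied by some integers in the range but not all.

Answer: Sometimes true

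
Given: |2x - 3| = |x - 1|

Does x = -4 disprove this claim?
Substitute x = -4 into the relation:
x = -4: LHS = |2·(-4) - 3| = |-11| = 11, RHS = |(-4) - 1| = |-5| = 5; 11 = 5 — FAILS

Since the claim fails at x = -4, this value is a counterexample.

Answer: Yes, x = -4 is a counterexample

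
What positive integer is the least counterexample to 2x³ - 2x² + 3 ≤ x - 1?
Testing positive integers:
x = 1: LHS = 2·1³ - 2·1² + 3 = 3, RHS = 1 - 1 = 0; 3 ≤ 0 — FAILS  ← smallest positive counterexample

Answer: x = 1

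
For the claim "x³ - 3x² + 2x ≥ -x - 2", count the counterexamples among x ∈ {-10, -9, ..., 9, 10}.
Counterexamples in [-10, 10]: {-10, -9, -8, -7, -6, -5, -4, -3, -2, -1}.

Counting them gives 10 values.

Answer: 10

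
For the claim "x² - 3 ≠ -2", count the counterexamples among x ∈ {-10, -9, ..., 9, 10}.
Counterexamples in [-10, 10]: {-1, 1}.

Counting them gives 2 values.

Answer: 2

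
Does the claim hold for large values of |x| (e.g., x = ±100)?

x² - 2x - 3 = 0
x = 100: LHS = 100² - 2·100 - 3 = 9797; 9797 = 0 — FAILS
x = -100: LHS = (-100)² - 2·(-100) - 3 = 10197; 10197 = 0 — FAILS

Answer: No, fails for both x = 100 and x = -100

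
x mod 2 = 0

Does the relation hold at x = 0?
x = 0: LHS = 0 mod 2 = 0; 0 = 0 — holds

The relation is satisfied at x = 0.

Answer: Yes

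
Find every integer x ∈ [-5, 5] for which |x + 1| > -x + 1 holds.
Holds for: {1, 2, 3, 4, 5}
Fails for: {-5, -4, -3, -2, -1, 0}

Answer: {1, 2, 3, 4, 5}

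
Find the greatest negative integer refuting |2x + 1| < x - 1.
Testing negative integers from -1 downward:
x = -1: LHS = |2·(-1) + 1| = |-1| = 1, RHS = (-1) - 1 = -2; 1 < -2 — FAILS  ← closest negative counterexample to 0

Answer: x = -1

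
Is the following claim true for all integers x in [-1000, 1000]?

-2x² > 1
The claim fails at x = 0:
x = 0: LHS = -2·0² = 0; 0 > 1 — FAILS

Because a single integer refutes it, the statement is false.

Answer: False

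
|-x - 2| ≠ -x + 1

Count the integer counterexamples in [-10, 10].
Track d = LHS − RHS over the integers in [-10, 10]. Equality would need d = 0, but d changes sign only between consecutive integers, jumping over 0:
x = -1: LHS = |-(-1) - 2| = |-1| = 1, RHS = -(-1) + 1 = 2; 1 ≠ 2 — holds  (d = -1)
x = 0: LHS = |-0 - 2| = |-2| = 2, RHS = -0 + 1 = 1; 2 ≠ 1 — holds  (d = 1)
Away from these crossings d keeps a constant sign, and checking every integer in [-10, 10] confirms d ≠ 0 throughout. Hence the two sides are never equal, so the relation holds for every integer in [-10, 10].

No counterexample appears in that range.

Answer: 0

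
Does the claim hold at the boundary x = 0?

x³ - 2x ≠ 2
x = 0: LHS = 0³ - 2·0 = 0; 0 ≠ 2 — holds

The relation is satisfied at x = 0.

Answer: Yes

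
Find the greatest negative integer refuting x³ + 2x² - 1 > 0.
Testing negative integers from -1 downward:
x = -1: LHS = (-1)³ + 2·(-1)² - 1 = 0; 0 > 0 — FAILS  ← closest negative counterexample to 0

Answer: x = -1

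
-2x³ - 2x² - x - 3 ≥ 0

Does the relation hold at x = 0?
x = 0: LHS = -2·0³ - 2·0² - 0 - 3 = -3; -3 ≥ 0 — FAILS

The relation fails at x = 0, so x = 0 is a counterexample.

Answer: No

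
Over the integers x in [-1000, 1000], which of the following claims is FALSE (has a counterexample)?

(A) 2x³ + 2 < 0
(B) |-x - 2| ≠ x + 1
(A) x = 0: LHS = 2·0³ + 2 = 2; 2 < 0 — FAILS

(B) Over all integers in [-1000, 1000], LHS − RHS is always positive; it is smallest at x = 0, where it equals 1:
x = 0: LHS = |-0 - 2| = |-2| = 2, RHS = 0 + 1 = 1; 2 ≠ 1 — holds
At the ends of the range:
x = -1000: LHS = |-(-1000) - 2| = |998| = 998, RHS = (-1000) + 1 = -999; 998 ≠ -999 — holds
x = 1000: LHS = |-1000 - 2| = |-1002| = 1002, RHS = 1000 + 1 = 1001; 1002 ≠ 1001 — holds
Hence LHS − RHS is never 0, i.e. the two sides are never equal, so the relation holds for every integer in [-1000, 1000].

Only (A) has a counterexample.

Answer: A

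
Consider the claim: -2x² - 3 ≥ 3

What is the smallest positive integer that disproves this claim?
Testing positive integers:
x = 1: LHS = -2·1² - 3 = -5; -5 ≥ 3 — FAILS  ← smallest positive counterexample

Answer: x = 1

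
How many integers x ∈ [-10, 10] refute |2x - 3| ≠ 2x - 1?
Counterexamples in [-10, 10]: {1}.

Counting them gives 1 values.

Answer: 1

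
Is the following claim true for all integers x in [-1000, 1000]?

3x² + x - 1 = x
The claim fails at x = 0:
x = 0: LHS = 3·0² + 0 - 1 = -1; -1 = 0 — FAILS

Because a single integer refutes it, the statement is false.

Answer: False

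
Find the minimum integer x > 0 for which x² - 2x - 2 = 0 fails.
Testing positive integers:
x = 1: LHS = 1² - 2·1 - 2 = -3; -3 = 0 — FAILS  ← smallest positive counterexample

Answer: x = 1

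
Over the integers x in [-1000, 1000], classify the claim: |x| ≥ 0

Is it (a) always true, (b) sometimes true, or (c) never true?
An absolute value is never negative, so the left side is ≥ 0 for every x, while the right side is 0. Tightest case in [-1000, 1000] is x = 0:
x = 0: LHS = |0| = 0; 0 ≥ 0 — holds
Hence LHS − RHS is never negative, i.e. LHS ≥ RHS throughout, so the relation holds for every integer in [-1000, 1000].

No counterexample exists.

Answer: Always true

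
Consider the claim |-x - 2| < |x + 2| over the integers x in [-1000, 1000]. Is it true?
The claim fails at x = 0:
x = 0: LHS = |-0 - 2| = |-2| = 2, RHS = |0 + 2| = |2| = 2; 2 < 2 — FAILS

Because a single integer refutes it, the statement is false.

Answer: False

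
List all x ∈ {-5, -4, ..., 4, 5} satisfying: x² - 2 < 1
Holds for: {-1, 0, 1}
Fails for: {-5, -4, -3, -2, 2, 3, 4, 5}

Answer: {-1, 0, 1}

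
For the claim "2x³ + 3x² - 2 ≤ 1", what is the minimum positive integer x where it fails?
Testing positive integers:
x = 1: LHS = 2·1³ + 3·1² - 2 = 3; 3 ≤ 1 — FAILS  ← smallest positive counterexample

Answer: x = 1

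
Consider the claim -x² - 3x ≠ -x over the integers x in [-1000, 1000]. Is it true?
The claim fails at x = 0:
x = 0: LHS = -0² - 3·0 = 0, RHS = -0 = 0; 0 ≠ 0 — FAILS

Because a single integer refutes it, the statement is false.

Answer: False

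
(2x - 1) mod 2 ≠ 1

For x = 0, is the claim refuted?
Substitute x = 0 into the relation:
x = 0: LHS = (2·0 - 1) mod 2 = (-1) mod 2 = 1; 1 ≠ 1 — FAILS

Since the claim fails at x = 0, this value is a counterexample.

Answer: Yes, x = 0 is a counterexample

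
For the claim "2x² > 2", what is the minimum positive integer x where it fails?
Testing positive integers:
x = 1: LHS = 2·1² = 2; 2 > 2 — FAILS  ← smallest positive counterexample

Answer: x = 1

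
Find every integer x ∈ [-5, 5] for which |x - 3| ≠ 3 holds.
Holds for: {-5, -4, -3, -2, -1, 1, 2, 3, 4, 5}
Fails for: {0}

Answer: {-5, -4, -3, -2, -1, 1, 2, 3, 4, 5}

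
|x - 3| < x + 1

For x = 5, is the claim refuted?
Substitute x = 5 into the relation:
x = 5: LHS = |5 - 3| = |2| = 2, RHS = 5 + 1 = 6; 2 < 6 — holds

The claim holds here, so x = 5 is not a counterexample. (A counterexample exists elsewhere, e.g. x = 0.)

Answer: No, x = 5 is not a counterexample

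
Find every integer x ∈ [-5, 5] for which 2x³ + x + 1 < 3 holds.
Holds for: {-5, -4, -3, -2, -1, 0}
Fails for: {1, 2, 3, 4, 5}

Answer: {-5, -4, -3, -2, -1, 0}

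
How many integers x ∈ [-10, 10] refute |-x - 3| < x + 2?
Counterexamples in [-10, 10]: {-10, -9, -8, -7, -6, -5, -4, -3, -2, -1, 0, 1, 2, 3, 4, 5, 6, 7, 8, 9, 10}.

Counting them gives 21 values.

Answer: 21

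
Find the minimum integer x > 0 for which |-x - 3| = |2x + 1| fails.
Testing positive integers:
x = 1: LHS = |-1 - 3| = |-4| = 4, RHS = |2·1 + 1| = |3| = 3; 4 = 3 — FAILS  ← smallest positive counterexample

Answer: x = 1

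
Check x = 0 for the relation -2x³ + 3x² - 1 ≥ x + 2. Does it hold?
x = 0: LHS = -2·0³ + 3·0² - 1 = -1, RHS = 0 + 2 = 2; -1 ≥ 2 — FAILS

The relation fails at x = 0, so x = 0 is a counterexample.

Answer: No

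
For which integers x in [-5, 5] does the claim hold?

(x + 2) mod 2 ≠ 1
Holds for: {-4, -2, 0, 2, 4}
Fails for: {-5, -3, -1, 1, 3, 5}

Answer: {-4, -2, 0, 2, 4}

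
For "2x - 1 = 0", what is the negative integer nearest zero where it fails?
Testing negative integers from -1 downward:
x = -1: LHS = 2·(-1) - 1 = -3; -3 = 0 — FAILS  ← closest negative counterexample to 0

Answer: x = -1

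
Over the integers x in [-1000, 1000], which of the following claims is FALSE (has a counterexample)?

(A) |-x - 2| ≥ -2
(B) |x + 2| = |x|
(A) An absolute value is never negative, so the left side is ≥ 0 for every x, while the right side is -2. Tightest case in [-1000, 1000] is x = -2:
x = -2: LHS = |-(-2) - 2| = |0| = 0; 0 ≥ -2 — holds
Hence LHS − RHS is never negative, i.e. LHS ≥ RHS throughout, so the relation holds for every integer in [-1000, 1000].

(B) x = 0: LHS = |0 + 2| = |2| = 2, RHS = |0| = 0; 2 = 0 — FAILS

Only (B) has a counterexample.

Answer: B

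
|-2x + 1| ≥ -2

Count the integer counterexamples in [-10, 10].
An absolute value is never negative, so the left side is ≥ 0 for every x, while the right side is -2. Tightest case in [-10, 10] is x = 0:
x = 0: LHS = |-2·0 + 1| = |1| = 1; 1 ≥ -2 — holds
Hence LHS − RHS is never negative, i.e. LHS ≥ RHS throughout, so the relation holds for every integer in [-10, 10].

No counterexample appears in that range.

Answer: 0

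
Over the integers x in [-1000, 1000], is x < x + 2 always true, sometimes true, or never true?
Over all integers in [-1000, 1000], LHS − RHS is largest at x = 0, where it equals -2:
x = 0: RHS = 0 + 2 = 2; 0 < 2 — holds
At the ends of the range:
x = -1000: RHS = (-1000) + 2 = -998; -1000 < -998 — holds
x = 1000: RHS = 1000 + 2 = 1002; 1000 < 1002 — holds
Hence LHS − RHS is never zero or positive, i.e. LHS < RHS throughout, so the relation holds for every integer in [-1000, 1000].

No counterexample exists.

Answer: Always true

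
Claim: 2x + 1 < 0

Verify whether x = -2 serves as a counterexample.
Substitute x = -2 into the relation:
x = -2: LHS = 2·(-2) + 1 = -3; -3 < 0 — holds

The claim holds here, so x = -2 is not a counterexample. (A counterexample exists elsewhere, e.g. x = 0.)

Answer: No, x = -2 is not a counterexample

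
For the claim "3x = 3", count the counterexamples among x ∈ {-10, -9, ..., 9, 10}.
Counterexamples in [-10, 10]: {-10, -9, -8, -7, -6, -5, -4, -3, -2, -1, 0, 2, 3, 4, 5, 6, 7, 8, 9, 10}.

Counting them gives 20 values.

Answer: 20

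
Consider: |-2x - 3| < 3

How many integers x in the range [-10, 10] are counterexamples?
Counterexamples in [-10, 10]: {-10, -9, -8, -7, -6, -5, -4, -3, 0, 1, 2, 3, 4, 5, 6, 7, 8, 9, 10}.

Counting them gives 19 values.

Answer: 19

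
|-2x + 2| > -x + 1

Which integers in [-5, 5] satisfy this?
Holds for: {-5, -4, -3, -2, -1, 0, 2, 3, 4, 5}
Fails for: {1}

Answer: {-5, -4, -3, -2, -1, 0, 2, 3, 4, 5}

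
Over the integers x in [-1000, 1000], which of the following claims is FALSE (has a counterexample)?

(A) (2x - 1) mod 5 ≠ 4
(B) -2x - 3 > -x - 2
(A) x = 0: LHS = (2·0 - 1) mod 5 = (-1) mod 5 = 4; 4 ≠ 4 — FAILS
(B) x = 0: LHS = -2·0 - 3 = -3, RHS = -0 - 2 = -2; -3 > -2 — FAILS

Answer: Both A and B are false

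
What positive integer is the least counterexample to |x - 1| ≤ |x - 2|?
Testing positive integers:
x = 1: LHS = |1 - 1| = |0| = 0, RHS = |1 - 2| = |-1| = 1; 0 ≤ 1 — holds
x = 2: LHS = |2 - 1| = |1| = 1, RHS = |2 - 2| = |0| = 0; 1 ≤ 0 — FAILS  ← smallest positive counterexample

Answer: x = 2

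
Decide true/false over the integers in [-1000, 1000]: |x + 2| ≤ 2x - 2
The claim fails at x = 0:
x = 0: LHS = |0 + 2| = |2| = 2, RHS = 2·0 - 2 = -2; 2 ≤ -2 — FAILS

Because a single integer refutes it, the statement is false.

Answer: False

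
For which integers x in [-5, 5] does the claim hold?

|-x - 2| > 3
Holds for: {2, 3, 4, 5}
Fails for: {-5, -4, -3, -2, -1, 0, 1}

Answer: {2, 3, 4, 5}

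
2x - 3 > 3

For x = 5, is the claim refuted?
Substitute x = 5 into the relation:
x = 5: LHS = 2·5 - 3 = 7; 7 > 3 — holds

The claim holds here, so x = 5 is not a counterexample. (A counterexample exists elsewhere, e.g. x = 0.)

Answer: No, x = 5 is not a counterexample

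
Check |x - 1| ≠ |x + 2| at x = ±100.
x = 100: LHS = |100 - 1| = |99| = 99, RHS = |100 + 2| = |102| = 102; 99 ≠ 102 — holds
x = -100: LHS = |(-100) - 1| = |-101| = 101, RHS = |(-100) + 2| = |-98| = 98; 101 ≠ 98 — holds

Answer: Yes, holds for both x = 100 and x = -100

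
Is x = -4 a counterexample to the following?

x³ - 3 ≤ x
Substitute x = -4 into the relation:
x = -4: LHS = (-4)³ - 3 = -67; -67 ≤ -4 — holds

The claim holds here, so x = -4 is not a counterexample. (A counterexample exists elsewhere, e.g. x = 2.)

Answer: No, x = -4 is not a counterexample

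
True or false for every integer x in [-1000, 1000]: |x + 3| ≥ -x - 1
The claim fails at x = -3:
x = -3: LHS = |(-3) + 3| = |0| = 0, RHS = -(-3) - 1 = 2; 0 ≥ 2 — FAILS

Because a single integer refutes it, the statement is false.

Answer: False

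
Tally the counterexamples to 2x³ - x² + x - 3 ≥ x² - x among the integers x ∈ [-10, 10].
Counterexamples in [-10, 10]: {-10, -9, -8, -7, -6, -5, -4, -3, -2, -1, 0, 1}.

Counting them gives 12 values.

Answer: 12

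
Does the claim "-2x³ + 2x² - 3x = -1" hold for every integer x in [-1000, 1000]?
The claim fails at x = 0:
x = 0: LHS = -2·0³ + 2·0² - 3·0 = 0; 0 = -1 — FAILS

Because a single integer refutes it, the statement is false.

Answer: False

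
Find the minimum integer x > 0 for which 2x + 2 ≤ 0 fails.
Testing positive integers:
x = 1: LHS = 2·1 + 2 = 4; 4 ≤ 0 — FAILS  ← smallest positive counterexample

Answer: x = 1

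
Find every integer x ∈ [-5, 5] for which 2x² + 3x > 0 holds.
Holds for: {-5, -4, -3, -2, 1, 2, 3, 4, 5}
Fails for: {-1, 0}

Answer: {-5, -4, -3, -2, 1, 2, 3, 4, 5}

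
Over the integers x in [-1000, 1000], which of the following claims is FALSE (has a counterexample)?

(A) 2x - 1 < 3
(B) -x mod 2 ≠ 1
(A) x = 2: LHS = 2·2 - 1 = 3; 3 < 3 — FAILS
(B) x = 1: LHS = (-1) mod 2 = 1; 1 ≠ 1 — FAILS

Answer: Both A and B are false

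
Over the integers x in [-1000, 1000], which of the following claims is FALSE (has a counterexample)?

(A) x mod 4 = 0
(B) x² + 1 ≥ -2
(A) x = 1: LHS = 1 mod 4 = 1; 1 = 0 — FAILS

(B) Over all integers in [-1000, 1000], LHS − RHS is smallest at x = 0, where it equals 3:
x = 0: LHS = 0² + 1 = 1; 1 ≥ -2 — holds
At the ends of the range:
x = -1000: LHS = (-1000)² + 1 = 1000001; 1000001 ≥ -2 — holds
x = 1000: LHS = 1000² + 1 = 1000001; 1000001 ≥ -2 — holds
Hence LHS − RHS is never negative, i.e. LHS ≥ RHS throughout, so the relation holds for every integer in [-1000, 1000].

Only (A) has a counterexample.

Answer: A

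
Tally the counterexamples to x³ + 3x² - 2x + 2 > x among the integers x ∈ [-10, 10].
Counterexamples in [-10, 10]: {-10, -9, -8, -7, -6, -5, -4}.

Counting them gives 7 values.

Answer: 7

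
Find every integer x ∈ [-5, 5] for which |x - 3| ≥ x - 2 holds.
Holds for: {-5, -4, -3, -2, -1, 0, 1, 2}
Fails for: {3, 4, 5}

Answer: {-5, -4, -3, -2, -1, 0, 1, 2}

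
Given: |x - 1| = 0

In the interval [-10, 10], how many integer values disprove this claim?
Counterexamples in [-10, 10]: {-10, -9, -8, -7, -6, -5, -4, -3, -2, -1, 0, 2, 3, 4, 5, 6, 7, 8, 9, 10}.

Counting them gives 20 values.

Answer: 20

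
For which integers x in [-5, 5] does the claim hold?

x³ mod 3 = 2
Holds for: {-4, -1, 2, 5}
Fails for: {-5, -3, -2, 0, 1, 3, 4}

Answer: {-4, -1, 2, 5}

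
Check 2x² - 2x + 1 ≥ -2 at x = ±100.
x = 100: LHS = 2·100² - 2·100 + 1 = 19801; 19801 ≥ -2 — holds
x = -100: LHS = 2·(-100)² - 2·(-100) + 1 = 20201; 20201 ≥ -2 — holds

Answer: Yes, holds for both x = 100 and x = -100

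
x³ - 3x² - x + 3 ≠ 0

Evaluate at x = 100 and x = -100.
x = 100: LHS = 100³ - 3·100² - 100 + 3 = 969903; 969903 ≠ 0 — holds
x = -100: LHS = (-100)³ - 3·(-100)² - (-100) + 3 = -1029897; -1029897 ≠ 0 — holds

Answer: Yes, holds for both x = 100 and x = -100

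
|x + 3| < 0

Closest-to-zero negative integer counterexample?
Testing negative integers from -1 downward:
x = -1: LHS = |(-1) + 3| = |2| = 2; 2 < 0 — FAILS  ← closest negative counterexample to 0

Answer: x = -1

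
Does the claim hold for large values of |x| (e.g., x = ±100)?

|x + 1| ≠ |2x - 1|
x = 100: LHS = |100 + 1| = |101| = 101, RHS = |2·100 - 1| = |199| = 199; 101 ≠ 199 — holds
x = -100: LHS = |(-100) + 1| = |-99| = 99, RHS = |2·(-100) - 1| = |-201| = 201; 99 ≠ 201 — holds

Answer: Yes, holds for both x = 100 and x = -100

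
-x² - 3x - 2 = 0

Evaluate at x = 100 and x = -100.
x = 100: LHS = -100² - 3·100 - 2 = -10302; -10302 = 0 — FAILS
x = -100: LHS = -(-100)² - 3·(-100) - 2 = -9702; -9702 = 0 — FAILS

Answer: No, fails for both x = 100 and x = -100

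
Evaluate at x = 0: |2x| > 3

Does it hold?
x = 0: LHS = |2·0| = |0| = 0; 0 > 3 — FAILS

The relation fails at x = 0, so x = 0 is a counterexample.

Answer: No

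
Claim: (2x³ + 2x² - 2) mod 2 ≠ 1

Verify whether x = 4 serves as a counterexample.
Substitute x = 4 into the relation:
x = 4: LHS = (2·4³ + 2·4² - 2) mod 2 = 158 mod 2 = 0; 0 ≠ 1 — holds

The relation holds at x = 4, so it is not a counterexample.

Answer: No, x = 4 is not a counterexample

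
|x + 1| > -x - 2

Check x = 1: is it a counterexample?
Substitute x = 1 into the relation:
x = 1: LHS = |1 + 1| = |2| = 2, RHS = -1 - 2 = -3; 2 > -3 — holds

The relation holds at x = 1, so it is not a counterexample.

Answer: No, x = 1 is not a counterexample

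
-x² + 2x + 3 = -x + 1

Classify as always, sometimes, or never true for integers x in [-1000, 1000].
Track d = LHS − RHS over the integers in [-1000, 1000]. Equality would need d = 0, but d changes sign only between consecutive integers, jumping over 0:
x = -1: LHS = -(-1)² + 2·(-1) + 3 = 0, RHS = -(-1) + 1 = 2; 0 = 2 — FAILS  (d = -2)
x = 0: LHS = -0² + 2·0 + 3 = 3, RHS = -0 + 1 = 1; 3 = 1 — FAILS  (d = 2)
x = 3: LHS = -3² + 2·3 + 3 = 0, RHS = -3 + 1 = -2; 0 = -2 — FAILS  (d = 2)
x = 4: LHS = -4² + 2·4 + 3 = -5, RHS = -4 + 1 = -3; -5 = -3 — FAILS  (d = -2)
Away from these crossings d keeps a constant sign, and checking every integer in [-1000, 1000] confirms d ≠ 0 throughout. Hence the two sides are never equal, so the claimed relation (=) fails for every integer in [-1000, 1000].

No integer in the range satisfies it.

Answer: Never true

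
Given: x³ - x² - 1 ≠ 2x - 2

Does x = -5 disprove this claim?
Substitute x = -5 into the relation:
x = -5: LHS = (-5)³ - (-5)² - 1 = -151, RHS = 2·(-5) - 2 = -12; -151 ≠ -12 — holds

The relation holds at x = -5, so it is not a counterexample.

Answer: No, x = -5 is not a counterexample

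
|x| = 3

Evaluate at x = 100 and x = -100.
x = 100: LHS = |100| = 100; 100 = 3 — FAILS
x = -100: LHS = |-100| = 100; 100 = 3 — FAILS

Answer: No, fails for both x = 100 and x = -100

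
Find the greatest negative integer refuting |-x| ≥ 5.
Testing negative integers from -1 downward:
x = -1: LHS = |-(-1)| = |1| = 1; 1 ≥ 5 — FAILS  ← closest negative counterexample to 0

Answer: x = -1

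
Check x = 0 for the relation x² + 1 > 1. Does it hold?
x = 0: LHS = 0² + 1 = 1; 1 > 1 — FAILS

The relation fails at x = 0, so x = 0 is a counterexample.

Answer: No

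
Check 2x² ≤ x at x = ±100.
x = 100: LHS = 2·100² = 20000; 20000 ≤ 100 — FAILS
x = -100: LHS = 2·(-100)² = 20000; 20000 ≤ -100 — FAILS

Answer: No, fails for both x = 100 and x = -100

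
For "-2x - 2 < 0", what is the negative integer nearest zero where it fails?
Testing negative integers from -1 downward:
x = -1: LHS = -2·(-1) - 2 = 0; 0 < 0 — FAILS  ← closest negative counterexample to 0

Answer: x = -1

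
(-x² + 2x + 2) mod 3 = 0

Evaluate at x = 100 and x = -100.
x = 100: LHS = (-100² + 2·100 + 2) mod 3 = (-9798) mod 3 = 0; 0 = 0 — holds
x = -100: LHS = (-(-100)² + 2·(-100) + 2) mod 3 = (-10198) mod 3 = 2; 2 = 0 — FAILS

Answer: Partially: holds for x = 100, fails for x = -100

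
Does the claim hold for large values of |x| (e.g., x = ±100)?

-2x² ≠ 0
x = 100: LHS = -2·100² = -20000; -20000 ≠ 0 — holds
x = -100: LHS = -2·(-100)² = -20000; -20000 ≠ 0 — holds

Answer: Yes, holds for both x = 100 and x = -100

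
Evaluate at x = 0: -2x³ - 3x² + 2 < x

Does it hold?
x = 0: LHS = -2·0³ - 3·0² + 2 = 2; 2 < 0 — FAILS

The relation fails at x = 0, so x = 0 is a counterexample.

Answer: No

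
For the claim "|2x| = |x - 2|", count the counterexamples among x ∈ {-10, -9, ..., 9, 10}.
Counterexamples in [-10, 10]: {-10, -9, -8, -7, -6, -5, -4, -3, -1, 0, 1, 2, 3, 4, 5, 6, 7, 8, 9, 10}.

Counting them gives 20 values.

Answer: 20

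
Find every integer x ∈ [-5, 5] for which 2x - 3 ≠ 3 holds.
Holds for: {-5, -4, -3, -2, -1, 0, 1, 2, 4, 5}
Fails for: {3}

Answer: {-5, -4, -3, -2, -1, 0, 1, 2, 4, 5}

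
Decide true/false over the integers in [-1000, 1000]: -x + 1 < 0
The claim fails at x = 0:
x = 0: LHS = -0 + 1 = 1; 1 < 0 — FAILS

Because a single integer refutes it, the statement is false.

Answer: False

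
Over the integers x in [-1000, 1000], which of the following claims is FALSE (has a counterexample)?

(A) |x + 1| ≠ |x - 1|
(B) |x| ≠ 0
(A) x = 0: LHS = |0 + 1| = |1| = 1, RHS = |0 - 1| = |-1| = 1; 1 ≠ 1 — FAILS
(B) x = 0: LHS = |0| = 0; 0 ≠ 0 — FAILS

Answer: Both A and B are false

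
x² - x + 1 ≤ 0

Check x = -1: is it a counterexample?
Substitute x = -1 into the relation:
x = -1: LHS = (-1)² - (-1) + 1 = 3; 3 ≤ 0 — FAILS

Since the claim fails at x = -1, this value is a counterexample.

Answer: Yes, x = -1 is a counterexample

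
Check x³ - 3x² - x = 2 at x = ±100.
x = 100: LHS = 100³ - 3·100² - 100 = 969900; 969900 = 2 — FAILS
x = -100: LHS = (-100)³ - 3·(-100)² - (-100) = -1029900; -1029900 = 2 — FAILS

Answer: No, fails for both x = 100 and x = -100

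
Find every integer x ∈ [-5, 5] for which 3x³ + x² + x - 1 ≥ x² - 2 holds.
Holds for: {0, 1, 2, 3, 4, 5}
Fails for: {-5, -4, -3, -2, -1}

Answer: {0, 1, 2, 3, 4, 5}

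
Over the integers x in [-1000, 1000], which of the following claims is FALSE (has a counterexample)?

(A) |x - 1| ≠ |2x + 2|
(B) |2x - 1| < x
(A) x = -3: LHS = |(-3) - 1| = |-4| = 4, RHS = |2·(-3) + 2| = |-4| = 4; 4 ≠ 4 — FAILS
(B) x = 0: LHS = |2·0 - 1| = |-1| = 1; 1 < 0 — FAILS

Answer: Both A and B are false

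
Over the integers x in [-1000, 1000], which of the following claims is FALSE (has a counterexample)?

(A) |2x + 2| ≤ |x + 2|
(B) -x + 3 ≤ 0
(A) x = 1: LHS = |2·1 + 2| = |4| = 4, RHS = |1 + 2| = |3| = 3; 4 ≤ 3 — FAILS
(B) x = 0: LHS = -0 + 3 = 3; 3 ≤ 0 — FAILS

Answer: Both A and B are false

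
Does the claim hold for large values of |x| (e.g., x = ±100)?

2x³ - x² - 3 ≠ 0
x = 100: LHS = 2·100³ - 100² - 3 = 1989997; 1989997 ≠ 0 — holds
x = -100: LHS = 2·(-100)³ - (-100)² - 3 = -2010003; -2010003 ≠ 0 — holds

Answer: Yes, holds for both x = 100 and x = -100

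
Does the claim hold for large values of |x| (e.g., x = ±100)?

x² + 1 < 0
x = 100: LHS = 100² + 1 = 10001; 10001 < 0 — FAILS
x = -100: LHS = (-100)² + 1 = 10001; 10001 < 0 — FAILS

Answer: No, fails for both x = 100 and x = -100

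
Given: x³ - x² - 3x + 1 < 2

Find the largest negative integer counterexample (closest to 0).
Testing negative integers from -1 downward:
x = -1: LHS = (-1)³ - (-1)² - 3·(-1) + 1 = 2; 2 < 2 — FAILS  ← closest negative counterexample to 0

Answer: x = -1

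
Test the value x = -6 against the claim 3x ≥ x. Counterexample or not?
Substitute x = -6 into the relation:
x = -6: LHS = 3·(-6) = -18; -18 ≥ -6 — FAILS

Since the claim fails at x = -6, this value is a counterexample.

Answer: Yes, x = -6 is a counterexample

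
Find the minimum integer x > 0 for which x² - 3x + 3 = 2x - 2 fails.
Testing positive integers:
x = 1: LHS = 1² - 3·1 + 3 = 1, RHS = 2·1 - 2 = 0; 1 = 0 — FAILS  ← smallest positive counterexample

Answer: x = 1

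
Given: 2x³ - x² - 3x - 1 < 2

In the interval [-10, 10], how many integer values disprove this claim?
Counterexamples in [-10, 10]: {2, 3, 4, 5, 6, 7, 8, 9, 10}.

Counting them gives 9 values.

Answer: 9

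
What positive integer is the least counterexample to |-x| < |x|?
Testing positive integers:
x = 1: LHS = |-1| = 1, RHS = |1| = 1; 1 < 1 — FAILS  ← smallest positive counterexample

Answer: x = 1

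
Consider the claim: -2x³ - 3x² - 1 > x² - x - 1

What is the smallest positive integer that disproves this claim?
Testing positive integers:
x = 1: LHS = -2·1³ - 3·1² - 1 = -6, RHS = 1² - 1 - 1 = -1; -6 > -1 — FAILS  ← smallest positive counterexample

Answer: x = 1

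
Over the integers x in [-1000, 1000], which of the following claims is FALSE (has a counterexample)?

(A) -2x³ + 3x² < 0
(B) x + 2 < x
(A) x = 0: LHS = -2·0³ + 3·0² = 0; 0 < 0 — FAILS
(B) x = 0: LHS = 0 + 2 = 2; 2 < 0 — FAILS

Answer: Both A and B are false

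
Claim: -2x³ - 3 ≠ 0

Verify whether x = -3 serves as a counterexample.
Substitute x = -3 into the relation:
x = -3: LHS = -2·(-3)³ - 3 = 51; 51 ≠ 0 — holds

The relation holds at x = -3, so it is not a counterexample.

Answer: No, x = -3 is not a counterexample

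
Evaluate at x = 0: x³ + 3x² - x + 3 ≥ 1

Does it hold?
x = 0: LHS = 0³ + 3·0² - 0 + 3 = 3; 3 ≥ 1 — holds

The relation is satisfied at x = 0.

Answer: Yes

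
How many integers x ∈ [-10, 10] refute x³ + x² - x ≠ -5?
Track d = LHS − RHS over the integers in [-10, 10]. Equality would need d = 0, but d changes sign only between consecutive integers, jumping over 0:
x = -3: LHS = (-3)³ + (-3)² - (-3) = -15; -15 ≠ -5 — holds  (d = -10)
x = -2: LHS = (-2)³ + (-2)² - (-2) = -2; -2 ≠ -5 — holds  (d = 3)
Away from these crossings d keeps a constant sign, and checking every integer in [-10, 10] confirms d ≠ 0 throughout. Hence the two sides are never equal, so the relation holds for every integer in [-10, 10].

No counterexample appears in that range.

Answer: 0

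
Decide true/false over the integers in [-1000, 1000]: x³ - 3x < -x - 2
The claim fails at x = 0:
x = 0: LHS = 0³ - 3·0 = 0, RHS = -0 - 2 = -2; 0 < -2 — FAILS

Because a single integer refutes it, the statement is false.

Answer: False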